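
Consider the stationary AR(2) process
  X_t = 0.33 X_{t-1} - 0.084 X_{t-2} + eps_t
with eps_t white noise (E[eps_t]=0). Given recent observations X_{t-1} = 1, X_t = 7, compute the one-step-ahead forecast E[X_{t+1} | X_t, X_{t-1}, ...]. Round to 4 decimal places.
E[X_{t+1} \mid \mathcal F_t] = 2.2260

For an AR(p) model X_t = c + sum_i phi_i X_{t-i} + eps_t, the
one-step-ahead conditional mean is
  E[X_{t+1} | X_t, ...] = c + sum_i phi_i X_{t+1-i}.
Substitute known values:
  E[X_{t+1} | ...] = (0.33) * (7) + (-0.084) * (1)
                   = 2.2260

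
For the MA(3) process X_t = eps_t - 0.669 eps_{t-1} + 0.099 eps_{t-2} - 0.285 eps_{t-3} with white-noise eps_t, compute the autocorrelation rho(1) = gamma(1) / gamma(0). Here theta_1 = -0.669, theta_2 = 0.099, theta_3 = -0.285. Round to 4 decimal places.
\rho(1) = -0.4962

For an MA(q) process with theta_0 = 1, the autocovariance is
  gamma(k) = sigma^2 * sum_{i=0..q-k} theta_i * theta_{i+k},
and rho(k) = gamma(k) / gamma(0). Sigma^2 cancels.
  numerator   = (1)*(-0.669) + (-0.669)*(0.099) + (0.099)*(-0.285) = -0.763446.
  denominator = (1)^2 + (-0.669)^2 + (0.099)^2 + (-0.285)^2 = 1.538587.
  rho(1) = -0.763446 / 1.538587 = -0.4962.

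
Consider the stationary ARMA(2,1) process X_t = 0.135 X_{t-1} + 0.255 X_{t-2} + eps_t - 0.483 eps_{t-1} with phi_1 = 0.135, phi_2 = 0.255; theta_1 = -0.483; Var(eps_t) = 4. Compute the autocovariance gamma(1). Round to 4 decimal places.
\gamma(1) = -1.7450

Multiply the model equation by X_{t-k} and take expectations. With theta_0 = psi_0 = 1 and psi_j the MA(infinity) weights, this gives
  gamma(k) - sum_i phi_i gamma(k-i) = c_k,
  c_k = sigma^2 * sum_{j=k..q} theta_j psi_{j-k}   (c_k = 0 for k > q),
using gamma(-m) = gamma(m).
psi-weights needed (psi_j = theta_j + sum_i phi_i psi_{j-i}):
  psi_1 = theta_1 + phi_1 = -0.483 + (0.135) = -0.348
Right-hand sides:
  c_0 = sigma^2 (1 + theta_1 psi_1) = 4 * (1 + (-0.483)(-0.348)) = 4 * 1.168084 = 4.672336
  c_1 = sigma^2 theta_1 = 4 * (-0.483) = -1.932
  c_2 = 0
Equations for k = 0, 1, 2 (AR order 2, c_2 = 0):
  (E0) gamma(0) = phi_1 gamma(1) + phi_2 gamma(2) + c_0
  (E1) gamma(1) = phi_1 gamma(0) + phi_2 gamma(1) + c_1
  (E2) gamma(2) = phi_1 gamma(1) + phi_2 gamma(0)
From (E1): gamma(1) = A gamma(0) + B with
  A = phi_1 / (1 - phi_2) = 0.135 / 0.745 = 0.181208,   B = c_1 / (1 - phi_2) = -1.932 / 0.745 = -2.593289.
Insert (E2) into (E0): gamma(0) (1 - phi_2^2) = phi_1 (1 + phi_2) gamma(1) + c_0.
  phi_1 (1 + phi_2) = (0.135)(1.255) = 0.169425,   1 - phi_2^2 = 0.934975.
Replace gamma(1) by A gamma(0) + B and collect gamma(0):
  gamma(0) [0.934975 - (0.169425)(0.181208)] = (0.169425)(-2.593289) + 4.672336
  gamma(0) * 0.904274 = 4.232968
  gamma(0) = 4.232968 / 0.904274 = 4.681069.
  gamma(1) = A gamma(0) + B = (0.181208)(4.681069) + (-2.593289) = -1.745041.
Therefore gamma(1) = -1.7450 (to 4 decimal places).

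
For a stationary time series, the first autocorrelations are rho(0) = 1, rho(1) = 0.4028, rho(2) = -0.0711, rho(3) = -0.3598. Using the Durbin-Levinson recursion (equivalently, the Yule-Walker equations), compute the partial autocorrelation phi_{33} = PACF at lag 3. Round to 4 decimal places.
\phi_{33} = -0.2730

The PACF at lag k is phi_{kk}, the last component of the solution
to the Yule-Walker system G_k phi = r_k where
  (G_k)_{ij} = rho(|i - j|), (r_k)_i = rho(i), i,j = 1..k.
Equivalently, Durbin-Levinson gives phi_{kk} iteratively:
  phi_{11} = rho(1)
  phi_{kk} = [rho(k) - sum_{j=1..k-1} phi_{k-1,j} rho(k-j)]
            / [1 - sum_{j=1..k-1} phi_{k-1,j} rho(j)],
  phi_{k,j} = phi_{k-1,j} - phi_{kk} phi_{k-1,k-j},  j = 1..k-1.
Step k = 1:
  phi_11 = rho(1) = 0.4028.
Step k = 2:
  phi_22 = [rho(2) - phi_11 rho(1)] / [1 - phi_11 rho(1)] = [-0.0711 - (0.4028)(0.4028)] / [1 - (0.4028)(0.4028)]
         = -0.23334784 / 0.83775216 = -0.27854.
  Update: phi_21 = phi_11 - phi_22 phi_11 = 0.4028 - (-0.27854)(0.4028) = 0.514996.
Step k = 3:
  phi_33 = [rho(3) - phi_21 rho(2) - phi_22 rho(1)] / [1 - phi_21 rho(1) - phi_22 rho(2)]
    numerator   = -0.3598 - (0.514996)(-0.0711) - (-0.27854)(0.4028) = -0.2109877
    denominator = 1 - (0.514996)(0.4028) - (-0.27854)(-0.0711) = 0.77275535
  phi_33 = -0.2109877 / 0.77275535 = -0.273.
Therefore phi_{33} = -0.2730.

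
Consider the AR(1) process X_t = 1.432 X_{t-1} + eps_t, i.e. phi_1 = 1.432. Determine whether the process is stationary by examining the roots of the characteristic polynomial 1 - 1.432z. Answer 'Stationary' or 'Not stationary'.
\text{Not stationary}

The AR(p) characteristic polynomial is P(z) = 1 - 1.432z.
Stationarity requires all roots to lie outside the unit circle, i.e. |z| > 1 for every root.
This is linear in z: 1 + (-1.432) z = 0  =>  z = -1/(-1.432) = 0.698324,  |z| = 0.698324.
Moduli of all roots: 0.6983.
All moduli strictly greater than 1? No.
Verdict: Not stationary.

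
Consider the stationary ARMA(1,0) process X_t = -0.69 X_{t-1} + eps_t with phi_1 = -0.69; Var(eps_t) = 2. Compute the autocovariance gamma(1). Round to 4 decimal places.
\gamma(1) = -2.6341

Multiply the model equation by X_{t-k} and take expectations. With theta_0 = psi_0 = 1 and psi_j the MA(infinity) weights, this gives
  gamma(k) - sum_i phi_i gamma(k-i) = c_k,
  c_k = sigma^2 * sum_{j=k..q} theta_j psi_{j-k}   (c_k = 0 for k > q),
using gamma(-m) = gamma(m).
Pure AR (q = 0): c_0 = sigma^2 = 2, c_k = 0 for k >= 1.
Equations for k = 0 and k = 1 (AR order 1):
  gamma(0) = phi_1 gamma(1) + c_0
  gamma(1) = phi_1 gamma(0) + c_1
Substituting the second into the first: gamma(0) (1 - phi_1^2) = c_0 + phi_1 c_1, so
  gamma(0) = c_0 / (1 - phi_1^2) = 2 / (1 - (-0.69)^2) = 2 / 0.5239 = 3.817522.
  gamma(1) = phi_1 gamma(0) = (-0.69)(3.817522) = -2.63409.
Therefore gamma(1) = -2.6341 (to 4 decimal places).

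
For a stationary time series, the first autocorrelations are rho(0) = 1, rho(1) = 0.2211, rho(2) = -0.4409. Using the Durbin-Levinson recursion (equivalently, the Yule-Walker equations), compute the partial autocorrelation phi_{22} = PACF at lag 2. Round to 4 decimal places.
\phi_{22} = -0.5150

The PACF at lag k is phi_{kk}, the last component of the solution
to the Yule-Walker system G_k phi = r_k where
  (G_k)_{ij} = rho(|i - j|), (r_k)_i = rho(i), i,j = 1..k.
Equivalently, Durbin-Levinson gives phi_{kk} iteratively:
  phi_{11} = rho(1)
  phi_{kk} = [rho(k) - sum_{j=1..k-1} phi_{k-1,j} rho(k-j)]
            / [1 - sum_{j=1..k-1} phi_{k-1,j} rho(j)],
  phi_{k,j} = phi_{k-1,j} - phi_{kk} phi_{k-1,k-j},  j = 1..k-1.
Step k = 1:
  phi_11 = rho(1) = 0.2211.
Step k = 2:
  phi_22 = [rho(2) - phi_11 rho(1)] / [1 - phi_11 rho(1)] = [-0.4409 - (0.2211)(0.2211)] / [1 - (0.2211)(0.2211)]
         = -0.48978521 / 0.95111479 = -0.515.
Therefore phi_{22} = -0.5150.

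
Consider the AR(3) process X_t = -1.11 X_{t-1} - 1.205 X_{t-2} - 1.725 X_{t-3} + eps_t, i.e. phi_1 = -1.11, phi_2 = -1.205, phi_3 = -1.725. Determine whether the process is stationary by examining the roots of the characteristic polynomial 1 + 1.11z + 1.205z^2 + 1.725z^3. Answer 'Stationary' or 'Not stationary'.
\text{Not stationary}

The AR(p) characteristic polynomial is P(z) = 1 + 1.11z + 1.205z^2 + 1.725z^3.
Stationarity requires all roots to lie outside the unit circle, i.e. |z| > 1 for every root.
Degree 3: look for a simple real root z0 first, then factor out (1 - z/z0) and solve the remaining quadratic.
Testing z0 = -0.8: P(-0.8) = 1 + (1.11)(-0.8) + (1.205)(-0.8)^2 + (1.725)(-0.8)^3
  = 1 + (-0.888) + (0.7712) + (-0.8832) = 0.  So z_0 = -0.8 is a root, |z_0| = 0.8.
Divide out the factor (1 + 1.25 z) = (1 - z/z0) (since 1/z0 = -1.25):
  P(z) = (1 + 1.25 z)(1 + (-0.14) z + (1.38) z^2)
  [check: z-coef -0.14 - (-1.25) = 1.11; z^2-coef 1.38 - (-1.25)(-0.14) = 1.205; z^3-coef -(-1.25)(1.38) = 1.725.]
Remaining roots from the quadratic factor 1 + (-0.14) z + (1.38) z^2:
  Set 1 + (-0.14) z + (1.38) z^2 = 0, i.e. a z^2 + b z + c = 0 with a = 1.38, b = -0.14, c = 1.
  Discriminant D = b^2 - 4ac = (-0.14)^2 - 4*(1.38)*1 = 0.0196 - (5.52) = -5.5004.
  D < 0, so the roots are the complex-conjugate pair z = (-b +/- i sqrt(-D)) / (2a) = 0.0507 +/- 0.8497i.
  For a conjugate pair |z|^2 = z * conj(z) = (product of roots) = c/a = 1/(1.38) = 0.724638, so |z| = sqrt(0.724638) = 0.8513 for both roots.
Moduli of all roots: 0.8000, 0.8513, 0.8513.
All moduli strictly greater than 1? No.
Verdict: Not stationary.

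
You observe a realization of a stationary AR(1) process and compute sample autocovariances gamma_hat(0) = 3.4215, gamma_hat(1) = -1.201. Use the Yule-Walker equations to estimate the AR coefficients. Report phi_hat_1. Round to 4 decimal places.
\hat\phi_{1} = -0.3510

The Yule-Walker equations for an AR(p) process read, in matrix form,
  Gamma_p phi = r_p,   with   (Gamma_p)_{ij} = gamma(|i - j|),
                       (r_p)_i = gamma(i),   i,j = 1..p.
Substitute the sample gammas (Toeplitz matrix and right-hand side of size 1):
  Gamma_p = [[3.4215]]
  r_p     = [-1.201]
With p = 1 this is the single equation gamma(0) phi_1 = gamma(1):
  phi_hat_1 = gamma(1) / gamma(0) = -1.201 / 3.4215 = -0.3510.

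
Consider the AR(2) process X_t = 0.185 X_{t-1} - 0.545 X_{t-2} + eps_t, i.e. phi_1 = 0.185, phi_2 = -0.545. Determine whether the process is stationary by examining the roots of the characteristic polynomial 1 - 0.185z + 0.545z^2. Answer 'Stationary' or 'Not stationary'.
\text{Stationary}

The AR(p) characteristic polynomial is P(z) = 1 - 0.185z + 0.545z^2.
Stationarity requires all roots to lie outside the unit circle, i.e. |z| > 1 for every root.
Set 1 + (-0.185) z + (0.545) z^2 = 0, i.e. a z^2 + b z + c = 0 with a = 0.545, b = -0.185, c = 1.
Discriminant D = b^2 - 4ac = (-0.185)^2 - 4*(0.545)*1 = 0.034225 - (2.18) = -2.145775.
D < 0, so the roots are the complex-conjugate pair z = (-b +/- i sqrt(-D)) / (2a) = 0.1697 +/- 1.3439i.
For a conjugate pair |z|^2 = z * conj(z) = (product of roots) = c/a = 1/(0.545) = 1.834862, so |z| = sqrt(1.834862) = 1.3546 for both roots.
Moduli of all roots: 1.3546, 1.3546.
All moduli strictly greater than 1? Yes.
Verdict: Stationary.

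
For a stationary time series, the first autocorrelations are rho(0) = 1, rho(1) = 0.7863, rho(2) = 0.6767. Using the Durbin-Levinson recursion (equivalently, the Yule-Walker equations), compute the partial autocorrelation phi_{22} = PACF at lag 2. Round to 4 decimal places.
\phi_{22} = 0.1531

The PACF at lag k is phi_{kk}, the last component of the solution
to the Yule-Walker system G_k phi = r_k where
  (G_k)_{ij} = rho(|i - j|), (r_k)_i = rho(i), i,j = 1..k.
Equivalently, Durbin-Levinson gives phi_{kk} iteratively:
  phi_{11} = rho(1)
  phi_{kk} = [rho(k) - sum_{j=1..k-1} phi_{k-1,j} rho(k-j)]
            / [1 - sum_{j=1..k-1} phi_{k-1,j} rho(j)],
  phi_{k,j} = phi_{k-1,j} - phi_{kk} phi_{k-1,k-j},  j = 1..k-1.
Step k = 1:
  phi_11 = rho(1) = 0.7863.
Step k = 2:
  phi_22 = [rho(2) - phi_11 rho(1)] / [1 - phi_11 rho(1)] = [0.6767 - (0.7863)(0.7863)] / [1 - (0.7863)(0.7863)]
         = 0.05843231 / 0.38173231 = 0.1531.
Therefore phi_{22} = 0.1531.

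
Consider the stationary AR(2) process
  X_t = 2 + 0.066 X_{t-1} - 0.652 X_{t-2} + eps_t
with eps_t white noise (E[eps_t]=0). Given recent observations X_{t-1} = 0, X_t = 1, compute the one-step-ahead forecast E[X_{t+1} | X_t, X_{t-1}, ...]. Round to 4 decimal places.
E[X_{t+1} \mid \mathcal F_t] = 2.0660

For an AR(p) model X_t = c + sum_i phi_i X_{t-i} + eps_t, the
one-step-ahead conditional mean is
  E[X_{t+1} | X_t, ...] = c + sum_i phi_i X_{t+1-i}.
Substitute known values:
  E[X_{t+1} | ...] = 2 + (0.066) * (1) + (-0.652) * (0)
                   = 2.0660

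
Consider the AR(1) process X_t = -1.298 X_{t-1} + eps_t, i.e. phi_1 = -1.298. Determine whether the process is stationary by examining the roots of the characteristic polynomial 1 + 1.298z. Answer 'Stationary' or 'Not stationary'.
\text{Not stationary}

The AR(p) characteristic polynomial is P(z) = 1 + 1.298z.
Stationarity requires all roots to lie outside the unit circle, i.e. |z| > 1 for every root.
This is linear in z: 1 + (1.298) z = 0  =>  z = -1/(1.298) = -0.770416,  |z| = 0.770416.
Moduli of all roots: 0.7704.
All moduli strictly greater than 1? No.
Verdict: Not stationary.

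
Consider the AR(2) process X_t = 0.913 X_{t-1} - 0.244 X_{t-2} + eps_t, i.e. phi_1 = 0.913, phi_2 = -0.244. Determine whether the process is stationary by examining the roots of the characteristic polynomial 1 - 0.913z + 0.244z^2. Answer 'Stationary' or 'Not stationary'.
\text{Stationary}

The AR(p) characteristic polynomial is P(z) = 1 - 0.913z + 0.244z^2.
Stationarity requires all roots to lie outside the unit circle, i.e. |z| > 1 for every root.
Set 1 + (-0.913) z + (0.244) z^2 = 0, i.e. a z^2 + b z + c = 0 with a = 0.244, b = -0.913, c = 1.
Discriminant D = b^2 - 4ac = (-0.913)^2 - 4*(0.244)*1 = 0.833569 - (0.976) = -0.142431.
D < 0, so the roots are the complex-conjugate pair z = (-b +/- i sqrt(-D)) / (2a) = 1.8709 +/- 0.7734i.
For a conjugate pair |z|^2 = z * conj(z) = (product of roots) = c/a = 1/(0.244) = 4.098361, so |z| = sqrt(4.098361) = 2.0244 for both roots.
Moduli of all roots: 2.0244, 2.0244.
All moduli strictly greater than 1? Yes.
Verdict: Stationary.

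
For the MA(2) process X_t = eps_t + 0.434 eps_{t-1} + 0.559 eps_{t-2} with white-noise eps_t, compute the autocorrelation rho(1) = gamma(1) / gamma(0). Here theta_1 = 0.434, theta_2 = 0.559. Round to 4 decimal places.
\rho(1) = 0.4508

For an MA(q) process with theta_0 = 1, the autocovariance is
  gamma(k) = sigma^2 * sum_{i=0..q-k} theta_i * theta_{i+k},
and rho(k) = gamma(k) / gamma(0). Sigma^2 cancels.
  numerator   = (1)*(0.434) + (0.434)*(0.559) = 0.676606.
  denominator = (1)^2 + (0.434)^2 + (0.559)^2 = 1.500837.
  rho(1) = 0.676606 / 1.500837 = 0.4508.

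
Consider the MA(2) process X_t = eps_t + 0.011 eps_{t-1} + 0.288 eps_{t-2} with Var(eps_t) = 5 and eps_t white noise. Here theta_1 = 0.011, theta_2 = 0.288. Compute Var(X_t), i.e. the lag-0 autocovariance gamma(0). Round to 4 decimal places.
\gamma(0) = 5.4153

For an MA(q) process X_t = eps_t + sum_i theta_i eps_{t-i} with
Var(eps_t) = sigma^2, the variance is
  gamma(0) = sigma^2 * (1 + sum_i theta_i^2).
  sum_i theta_i^2 = (0.011)^2 + (0.288)^2 = 0.000121 + 0.082944 = 0.083065.
  gamma(0) = 5 * (1 + 0.083065) = 5 * 1.083065 = 5.415325, which rounds to 5.4153.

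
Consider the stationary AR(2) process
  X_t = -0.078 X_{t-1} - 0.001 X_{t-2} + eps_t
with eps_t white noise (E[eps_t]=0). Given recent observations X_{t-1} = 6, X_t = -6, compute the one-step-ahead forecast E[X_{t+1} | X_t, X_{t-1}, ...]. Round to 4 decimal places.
E[X_{t+1} \mid \mathcal F_t] = 0.4620

For an AR(p) model X_t = c + sum_i phi_i X_{t-i} + eps_t, the
one-step-ahead conditional mean is
  E[X_{t+1} | X_t, ...] = c + sum_i phi_i X_{t+1-i}.
Substitute known values:
  E[X_{t+1} | ...] = (-0.078) * (-6) + (-0.001) * (6)
                   = 0.4620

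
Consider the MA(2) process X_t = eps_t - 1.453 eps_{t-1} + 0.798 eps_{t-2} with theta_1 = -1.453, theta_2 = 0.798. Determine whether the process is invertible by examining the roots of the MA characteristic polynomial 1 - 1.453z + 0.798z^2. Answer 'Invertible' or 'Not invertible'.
\text{Invertible}

The MA(q) characteristic polynomial is P(z) = 1 - 1.453z + 0.798z^2.
Invertibility requires all roots to lie outside the unit circle, i.e. |z| > 1 for every root.
Set 1 + (-1.453) z + (0.798) z^2 = 0, i.e. a z^2 + b z + c = 0 with a = 0.798, b = -1.453, c = 1.
Discriminant D = b^2 - 4ac = (-1.453)^2 - 4*(0.798)*1 = 2.111209 - (3.192) = -1.080791.
D < 0, so the roots are the complex-conjugate pair z = (-b +/- i sqrt(-D)) / (2a) = 0.9104 +/- 0.6514i.
For a conjugate pair |z|^2 = z * conj(z) = (product of roots) = c/a = 1/(0.798) = 1.253133, so |z| = sqrt(1.253133) = 1.1194 for both roots.
Moduli of all roots: 1.1194, 1.1194.
All moduli strictly greater than 1? Yes.
Verdict: Invertible.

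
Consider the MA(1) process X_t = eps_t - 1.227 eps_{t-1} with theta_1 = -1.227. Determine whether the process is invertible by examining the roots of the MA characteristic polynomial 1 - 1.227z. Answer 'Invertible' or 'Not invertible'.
\text{Not invertible}

The MA(q) characteristic polynomial is P(z) = 1 - 1.227z.
Invertibility requires all roots to lie outside the unit circle, i.e. |z| > 1 for every root.
This is linear in z: 1 + (-1.227) z = 0  =>  z = -1/(-1.227) = 0.814996,  |z| = 0.814996.
Moduli of all roots: 0.8150.
All moduli strictly greater than 1? No.
Verdict: Not invertible.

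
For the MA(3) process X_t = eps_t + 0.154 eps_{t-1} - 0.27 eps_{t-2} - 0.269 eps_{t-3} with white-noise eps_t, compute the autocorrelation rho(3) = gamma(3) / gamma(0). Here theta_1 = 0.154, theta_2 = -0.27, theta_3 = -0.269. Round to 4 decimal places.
\rho(3) = -0.2301

For an MA(q) process with theta_0 = 1, the autocovariance is
  gamma(k) = sigma^2 * sum_{i=0..q-k} theta_i * theta_{i+k},
and rho(k) = gamma(k) / gamma(0). Sigma^2 cancels.
  numerator   = (1)*(-0.269) = -0.269.
  denominator = (1)^2 + (0.154)^2 + (-0.27)^2 + (-0.269)^2 = 1.168977.
  rho(3) = -0.269 / 1.168977 = -0.2301.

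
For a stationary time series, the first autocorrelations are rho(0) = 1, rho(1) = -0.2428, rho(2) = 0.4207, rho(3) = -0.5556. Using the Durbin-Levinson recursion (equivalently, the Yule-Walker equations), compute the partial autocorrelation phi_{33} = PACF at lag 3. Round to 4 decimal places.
\phi_{33} = -0.4980

The PACF at lag k is phi_{kk}, the last component of the solution
to the Yule-Walker system G_k phi = r_k where
  (G_k)_{ij} = rho(|i - j|), (r_k)_i = rho(i), i,j = 1..k.
Equivalently, Durbin-Levinson gives phi_{kk} iteratively:
  phi_{11} = rho(1)
  phi_{kk} = [rho(k) - sum_{j=1..k-1} phi_{k-1,j} rho(k-j)]
            / [1 - sum_{j=1..k-1} phi_{k-1,j} rho(j)],
  phi_{k,j} = phi_{k-1,j} - phi_{kk} phi_{k-1,k-j},  j = 1..k-1.
Step k = 1:
  phi_11 = rho(1) = -0.2428.
Step k = 2:
  phi_22 = [rho(2) - phi_11 rho(1)] / [1 - phi_11 rho(1)] = [0.4207 - (-0.2428)(-0.2428)] / [1 - (-0.2428)(-0.2428)]
         = 0.36174816 / 0.94104816 = 0.38441.
  Update: phi_21 = phi_11 - phi_22 phi_11 = -0.2428 - (0.38441)(-0.2428) = -0.149465.
Step k = 3:
  phi_33 = [rho(3) - phi_21 rho(2) - phi_22 rho(1)] / [1 - phi_21 rho(1) - phi_22 rho(2)]
    numerator   = -0.5556 - (-0.149465)(0.4207) - (0.38441)(-0.2428) = -0.39938524
    denominator = 1 - (-0.149465)(-0.2428) - (0.38441)(0.4207) = 0.80198861
  phi_33 = -0.39938524 / 0.80198861 = -0.498.
Therefore phi_{33} = -0.4980.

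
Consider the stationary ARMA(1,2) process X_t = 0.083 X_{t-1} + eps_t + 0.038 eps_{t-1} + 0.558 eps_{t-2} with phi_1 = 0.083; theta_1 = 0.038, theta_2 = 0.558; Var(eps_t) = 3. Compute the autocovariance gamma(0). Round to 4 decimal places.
\gamma(0) = 4.0187

Multiply the model equation by X_{t-k} and take expectations. With theta_0 = psi_0 = 1 and psi_j the MA(infinity) weights, this gives
  gamma(k) - sum_i phi_i gamma(k-i) = c_k,
  c_k = sigma^2 * sum_{j=k..q} theta_j psi_{j-k}   (c_k = 0 for k > q),
using gamma(-m) = gamma(m).
psi-weights needed (psi_j = theta_j + sum_i phi_i psi_{j-i}):
  psi_1 = theta_1 + phi_1 = 0.038 + (0.083) = 0.121
  psi_2 = theta_2 + phi_1 psi_1 = 0.558 + (0.083)(0.121) = 0.568043
Right-hand sides:
  c_0 = sigma^2 (1 + theta_1 psi_1 + theta_2 psi_2) = 3 * (1 + (0.038)(0.121) + (0.558)(0.568043)) = 3 * 1.321566 = 3.964698
  c_1 = sigma^2 (theta_1 + theta_2 psi_1) = 3 * (0.038 + (0.558)(0.121)) = 0.316554
  c_2 = sigma^2 theta_2 = 3 * (0.558) = 1.674
Equations for k = 0 and k = 1 (AR order 1):
  gamma(0) = phi_1 gamma(1) + c_0
  gamma(1) = phi_1 gamma(0) + c_1
Substituting the second into the first: gamma(0) (1 - phi_1^2) = c_0 + phi_1 c_1, so
  gamma(0) = (c_0 + phi_1 c_1) / (1 - phi_1^2) = (3.964698 + (0.083)(0.316554)) / (1 - (0.083)^2) = 3.990972 / 0.993111 = 4.018656.
Therefore gamma(0) = 4.0187 (to 4 decimal places).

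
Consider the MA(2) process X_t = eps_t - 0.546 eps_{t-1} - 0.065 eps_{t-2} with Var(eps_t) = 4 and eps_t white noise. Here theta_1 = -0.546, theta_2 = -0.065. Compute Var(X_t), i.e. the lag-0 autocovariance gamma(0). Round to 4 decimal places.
\gamma(0) = 5.2094

For an MA(q) process X_t = eps_t + sum_i theta_i eps_{t-i} with
Var(eps_t) = sigma^2, the variance is
  gamma(0) = sigma^2 * (1 + sum_i theta_i^2).
  sum_i theta_i^2 = (-0.546)^2 + (-0.065)^2 = 0.298116 + 0.004225 = 0.302341.
  gamma(0) = 4 * (1 + 0.302341) = 4 * 1.302341 = 5.209364, which rounds to 5.2094.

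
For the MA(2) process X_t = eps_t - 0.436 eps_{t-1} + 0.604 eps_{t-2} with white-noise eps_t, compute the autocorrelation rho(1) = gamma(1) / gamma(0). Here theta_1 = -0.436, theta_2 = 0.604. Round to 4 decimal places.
\rho(1) = -0.4498

For an MA(q) process with theta_0 = 1, the autocovariance is
  gamma(k) = sigma^2 * sum_{i=0..q-k} theta_i * theta_{i+k},
and rho(k) = gamma(k) / gamma(0). Sigma^2 cancels.
  numerator   = (1)*(-0.436) + (-0.436)*(0.604) = -0.699344.
  denominator = (1)^2 + (-0.436)^2 + (0.604)^2 = 1.554912.
  rho(1) = -0.699344 / 1.554912 = -0.4498.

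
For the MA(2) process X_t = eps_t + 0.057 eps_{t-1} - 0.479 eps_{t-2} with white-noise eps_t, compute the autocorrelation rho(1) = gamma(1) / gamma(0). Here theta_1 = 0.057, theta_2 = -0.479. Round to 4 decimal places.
\rho(1) = 0.0241

For an MA(q) process with theta_0 = 1, the autocovariance is
  gamma(k) = sigma^2 * sum_{i=0..q-k} theta_i * theta_{i+k},
and rho(k) = gamma(k) / gamma(0). Sigma^2 cancels.
  numerator   = (1)*(0.057) + (0.057)*(-0.479) = 0.029697.
  denominator = (1)^2 + (0.057)^2 + (-0.479)^2 = 1.23269.
  rho(1) = 0.029697 / 1.23269 = 0.0241.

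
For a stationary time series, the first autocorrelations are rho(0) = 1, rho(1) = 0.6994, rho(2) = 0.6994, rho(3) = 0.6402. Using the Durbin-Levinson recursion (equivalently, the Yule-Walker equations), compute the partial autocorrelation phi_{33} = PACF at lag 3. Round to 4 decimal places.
\phi_{33} = 0.1520

The PACF at lag k is phi_{kk}, the last component of the solution
to the Yule-Walker system G_k phi = r_k where
  (G_k)_{ij} = rho(|i - j|), (r_k)_i = rho(i), i,j = 1..k.
Equivalently, Durbin-Levinson gives phi_{kk} iteratively:
  phi_{11} = rho(1)
  phi_{kk} = [rho(k) - sum_{j=1..k-1} phi_{k-1,j} rho(k-j)]
            / [1 - sum_{j=1..k-1} phi_{k-1,j} rho(j)],
  phi_{k,j} = phi_{k-1,j} - phi_{kk} phi_{k-1,k-j},  j = 1..k-1.
Step k = 1:
  phi_11 = rho(1) = 0.6994.
Step k = 2:
  phi_22 = [rho(2) - phi_11 rho(1)] / [1 - phi_11 rho(1)] = [0.6994 - (0.6994)(0.6994)] / [1 - (0.6994)(0.6994)]
         = 0.21023964 / 0.51083964 = 0.411557.
  Update: phi_21 = phi_11 - phi_22 phi_11 = 0.6994 - (0.411557)(0.6994) = 0.411557.
Step k = 3:
  phi_33 = [rho(3) - phi_21 rho(2) - phi_22 rho(1)] / [1 - phi_21 rho(1) - phi_22 rho(2)]
    numerator   = 0.6402 - (0.411557)(0.6994) - (0.411557)(0.6994) = 0.06451404
    denominator = 1 - (0.411557)(0.6994) - (0.411557)(0.6994) = 0.42431404
  phi_33 = 0.06451404 / 0.42431404 = 0.152.
Therefore phi_{33} = 0.1520.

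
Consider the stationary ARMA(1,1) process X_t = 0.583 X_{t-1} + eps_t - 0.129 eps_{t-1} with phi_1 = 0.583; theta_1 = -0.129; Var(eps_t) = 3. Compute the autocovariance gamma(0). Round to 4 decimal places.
\gamma(0) = 3.9367

Multiply the model equation by X_{t-k} and take expectations. With theta_0 = psi_0 = 1 and psi_j the MA(infinity) weights, this gives
  gamma(k) - sum_i phi_i gamma(k-i) = c_k,
  c_k = sigma^2 * sum_{j=k..q} theta_j psi_{j-k}   (c_k = 0 for k > q),
using gamma(-m) = gamma(m).
psi-weights needed (psi_j = theta_j + sum_i phi_i psi_{j-i}):
  psi_1 = theta_1 + phi_1 = -0.129 + (0.583) = 0.454
Right-hand sides:
  c_0 = sigma^2 (1 + theta_1 psi_1) = 3 * (1 + (-0.129)(0.454)) = 3 * 0.941434 = 2.824302
  c_1 = sigma^2 theta_1 = 3 * (-0.129) = -0.387
  c_2 = 0
Equations for k = 0 and k = 1 (AR order 1):
  gamma(0) = phi_1 gamma(1) + c_0
  gamma(1) = phi_1 gamma(0) + c_1
Substituting the second into the first: gamma(0) (1 - phi_1^2) = c_0 + phi_1 c_1, so
  gamma(0) = (c_0 + phi_1 c_1) / (1 - phi_1^2) = (2.824302 + (0.583)(-0.387)) / (1 - (0.583)^2) = 2.598681 / 0.660111 = 3.936733.
Therefore gamma(0) = 3.9367 (to 4 decimal places).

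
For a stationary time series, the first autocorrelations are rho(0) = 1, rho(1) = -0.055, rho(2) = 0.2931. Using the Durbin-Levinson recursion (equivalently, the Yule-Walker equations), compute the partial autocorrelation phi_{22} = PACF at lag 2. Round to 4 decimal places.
\phi_{22} = 0.2910

The PACF at lag k is phi_{kk}, the last component of the solution
to the Yule-Walker system G_k phi = r_k where
  (G_k)_{ij} = rho(|i - j|), (r_k)_i = rho(i), i,j = 1..k.
Equivalently, Durbin-Levinson gives phi_{kk} iteratively:
  phi_{11} = rho(1)
  phi_{kk} = [rho(k) - sum_{j=1..k-1} phi_{k-1,j} rho(k-j)]
            / [1 - sum_{j=1..k-1} phi_{k-1,j} rho(j)],
  phi_{k,j} = phi_{k-1,j} - phi_{kk} phi_{k-1,k-j},  j = 1..k-1.
Step k = 1:
  phi_11 = rho(1) = -0.055.
Step k = 2:
  phi_22 = [rho(2) - phi_11 rho(1)] / [1 - phi_11 rho(1)] = [0.2931 - (-0.055)(-0.055)] / [1 - (-0.055)(-0.055)]
         = 0.290075 / 0.996975 = 0.291.
Therefore phi_{22} = 0.2910.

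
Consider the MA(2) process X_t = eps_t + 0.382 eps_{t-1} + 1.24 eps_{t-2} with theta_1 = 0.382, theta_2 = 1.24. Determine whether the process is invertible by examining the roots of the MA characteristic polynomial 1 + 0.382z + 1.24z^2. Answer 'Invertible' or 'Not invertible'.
\text{Not invertible}

The MA(q) characteristic polynomial is P(z) = 1 + 0.382z + 1.24z^2.
Invertibility requires all roots to lie outside the unit circle, i.e. |z| > 1 for every root.
Set 1 + (0.382) z + (1.24) z^2 = 0, i.e. a z^2 + b z + c = 0 with a = 1.24, b = 0.382, c = 1.
Discriminant D = b^2 - 4ac = (0.382)^2 - 4*(1.24)*1 = 0.145924 - (4.96) = -4.814076.
D < 0, so the roots are the complex-conjugate pair z = (-b +/- i sqrt(-D)) / (2a) = -0.154 +/- 0.8847i.
For a conjugate pair |z|^2 = z * conj(z) = (product of roots) = c/a = 1/(1.24) = 0.806452, so |z| = sqrt(0.806452) = 0.898 for both roots.
Moduli of all roots: 0.8980, 0.8980.
All moduli strictly greater than 1? No.
Verdict: Not invertible.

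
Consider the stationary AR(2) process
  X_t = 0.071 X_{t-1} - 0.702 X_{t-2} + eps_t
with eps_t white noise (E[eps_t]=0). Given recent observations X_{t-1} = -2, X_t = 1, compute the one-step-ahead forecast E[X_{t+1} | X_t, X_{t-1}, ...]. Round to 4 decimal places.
E[X_{t+1} \mid \mathcal F_t] = 1.4750

For an AR(p) model X_t = c + sum_i phi_i X_{t-i} + eps_t, the
one-step-ahead conditional mean is
  E[X_{t+1} | X_t, ...] = c + sum_i phi_i X_{t+1-i}.
Substitute known values:
  E[X_{t+1} | ...] = (0.071) * (1) + (-0.702) * (-2)
                   = 1.4750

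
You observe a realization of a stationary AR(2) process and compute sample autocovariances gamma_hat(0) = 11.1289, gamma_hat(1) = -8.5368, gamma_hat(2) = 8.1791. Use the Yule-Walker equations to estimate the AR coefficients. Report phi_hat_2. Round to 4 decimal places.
\hat\phi_{2} = 0.3560

The Yule-Walker equations for an AR(p) process read, in matrix form,
  Gamma_p phi = r_p,   with   (Gamma_p)_{ij} = gamma(|i - j|),
                       (r_p)_i = gamma(i),   i,j = 1..p.
Substitute the sample gammas (Toeplitz matrix and right-hand side of size 2):
  Gamma_p = [[11.1289, -8.5368], [-8.5368, 11.1289]]
  r_p     = [-8.5368, 8.1791]
Written out:
  11.1289 phi_1 - 8.5368 phi_2 = -8.5368
  -8.5368 phi_1 + 11.1289 phi_2 = 8.1791
Solve by Cramer's rule:
  det = gamma(0)^2 - gamma(1)^2 = (11.1289)^2 - (-8.5368)^2 = 123.85241521 - 72.87695424 = 50.97546097
  phi_hat_1 = [gamma(1) gamma(0) - gamma(1) gamma(2)] / det = [(-8.5368)(11.1289) - (-8.5368)(8.1791)] / 50.97546097 = -25.18185264 / 50.97546097 = -0.494
  phi_hat_2 = [gamma(0) gamma(2) - gamma(1)^2] / det = [(11.1289)(8.1791) - (-8.5368)^2] / 50.97546097 = 18.14743175 / 50.97546097 = 0.356
So phi_hat = [-0.4940, 0.3560].
Therefore phi_hat_2 = 0.3560.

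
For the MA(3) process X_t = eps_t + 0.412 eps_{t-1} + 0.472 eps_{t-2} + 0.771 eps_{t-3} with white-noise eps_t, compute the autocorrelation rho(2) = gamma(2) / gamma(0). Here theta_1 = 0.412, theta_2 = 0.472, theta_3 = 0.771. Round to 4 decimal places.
\rho(2) = 0.3974

For an MA(q) process with theta_0 = 1, the autocovariance is
  gamma(k) = sigma^2 * sum_{i=0..q-k} theta_i * theta_{i+k},
and rho(k) = gamma(k) / gamma(0). Sigma^2 cancels.
  numerator   = (1)*(0.472) + (0.412)*(0.771) = 0.789652.
  denominator = (1)^2 + (0.412)^2 + (0.472)^2 + (0.771)^2 = 1.986969.
  rho(2) = 0.789652 / 1.986969 = 0.3974.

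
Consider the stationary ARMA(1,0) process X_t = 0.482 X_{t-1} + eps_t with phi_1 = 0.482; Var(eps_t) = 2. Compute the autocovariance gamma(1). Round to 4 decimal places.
\gamma(1) = 1.2557

Multiply the model equation by X_{t-k} and take expectations. With theta_0 = psi_0 = 1 and psi_j the MA(infinity) weights, this gives
  gamma(k) - sum_i phi_i gamma(k-i) = c_k,
  c_k = sigma^2 * sum_{j=k..q} theta_j psi_{j-k}   (c_k = 0 for k > q),
using gamma(-m) = gamma(m).
Pure AR (q = 0): c_0 = sigma^2 = 2, c_k = 0 for k >= 1.
Equations for k = 0 and k = 1 (AR order 1):
  gamma(0) = phi_1 gamma(1) + c_0
  gamma(1) = phi_1 gamma(0) + c_1
Substituting the second into the first: gamma(0) (1 - phi_1^2) = c_0 + phi_1 c_1, so
  gamma(0) = c_0 / (1 - phi_1^2) = 2 / (1 - (0.482)^2) = 2 / 0.767676 = 2.605266.
  gamma(1) = phi_1 gamma(0) = (0.482)(2.605266) = 1.255738.
Therefore gamma(1) = 1.2557 (to 4 decimal places).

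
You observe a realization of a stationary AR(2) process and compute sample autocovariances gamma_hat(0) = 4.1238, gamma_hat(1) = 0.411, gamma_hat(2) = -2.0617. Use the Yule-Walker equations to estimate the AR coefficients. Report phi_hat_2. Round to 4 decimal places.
\hat\phi_{2} = -0.5150

The Yule-Walker equations for an AR(p) process read, in matrix form,
  Gamma_p phi = r_p,   with   (Gamma_p)_{ij} = gamma(|i - j|),
                       (r_p)_i = gamma(i),   i,j = 1..p.
Substitute the sample gammas (Toeplitz matrix and right-hand side of size 2):
  Gamma_p = [[4.1238, 0.411], [0.411, 4.1238]]
  r_p     = [0.411, -2.0617]
Written out:
  4.1238 phi_1 + 0.411 phi_2 = 0.411
  0.411 phi_1 + 4.1238 phi_2 = -2.0617
Solve by Cramer's rule:
  det = gamma(0)^2 - gamma(1)^2 = (4.1238)^2 - (0.411)^2 = 17.00572644 - 0.168921 = 16.83680544
  phi_hat_1 = [gamma(1) gamma(0) - gamma(1) gamma(2)] / det = [(0.411)(4.1238) - (0.411)(-2.0617)] / 16.83680544 = 2.5422405 / 16.83680544 = 0.151
  phi_hat_2 = [gamma(0) gamma(2) - gamma(1)^2] / det = [(4.1238)(-2.0617) - (0.411)^2] / 16.83680544 = -8.67095946 / 16.83680544 = -0.515
So phi_hat = [0.1510, -0.5150].
Therefore phi_hat_2 = -0.5150.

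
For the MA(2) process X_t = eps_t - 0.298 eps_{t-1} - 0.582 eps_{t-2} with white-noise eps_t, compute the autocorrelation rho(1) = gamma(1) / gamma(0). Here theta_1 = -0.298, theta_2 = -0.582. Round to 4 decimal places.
\rho(1) = -0.0873

For an MA(q) process with theta_0 = 1, the autocovariance is
  gamma(k) = sigma^2 * sum_{i=0..q-k} theta_i * theta_{i+k},
and rho(k) = gamma(k) / gamma(0). Sigma^2 cancels.
  numerator   = (1)*(-0.298) + (-0.298)*(-0.582) = -0.124564.
  denominator = (1)^2 + (-0.298)^2 + (-0.582)^2 = 1.427528.
  rho(1) = -0.124564 / 1.427528 = -0.0873.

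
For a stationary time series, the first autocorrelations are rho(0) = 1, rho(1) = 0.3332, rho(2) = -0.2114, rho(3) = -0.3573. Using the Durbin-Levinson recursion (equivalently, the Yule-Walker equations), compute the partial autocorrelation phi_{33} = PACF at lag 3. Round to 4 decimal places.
\phi_{33} = -0.1819

The PACF at lag k is phi_{kk}, the last component of the solution
to the Yule-Walker system G_k phi = r_k where
  (G_k)_{ij} = rho(|i - j|), (r_k)_i = rho(i), i,j = 1..k.
Equivalently, Durbin-Levinson gives phi_{kk} iteratively:
  phi_{11} = rho(1)
  phi_{kk} = [rho(k) - sum_{j=1..k-1} phi_{k-1,j} rho(k-j)]
            / [1 - sum_{j=1..k-1} phi_{k-1,j} rho(j)],
  phi_{k,j} = phi_{k-1,j} - phi_{kk} phi_{k-1,k-j},  j = 1..k-1.
Step k = 1:
  phi_11 = rho(1) = 0.3332.
Step k = 2:
  phi_22 = [rho(2) - phi_11 rho(1)] / [1 - phi_11 rho(1)] = [-0.2114 - (0.3332)(0.3332)] / [1 - (0.3332)(0.3332)]
         = -0.32242224 / 0.88897776 = -0.362689.
  Update: phi_21 = phi_11 - phi_22 phi_11 = 0.3332 - (-0.362689)(0.3332) = 0.454048.
Step k = 3:
  phi_33 = [rho(3) - phi_21 rho(2) - phi_22 rho(1)] / [1 - phi_21 rho(1) - phi_22 rho(2)]
    numerator   = -0.3573 - (0.454048)(-0.2114) - (-0.362689)(0.3332) = -0.14046638
    denominator = 1 - (0.454048)(0.3332) - (-0.362689)(-0.2114) = 0.77203884
  phi_33 = -0.14046638 / 0.77203884 = -0.1819.
Therefore phi_{33} = -0.1819.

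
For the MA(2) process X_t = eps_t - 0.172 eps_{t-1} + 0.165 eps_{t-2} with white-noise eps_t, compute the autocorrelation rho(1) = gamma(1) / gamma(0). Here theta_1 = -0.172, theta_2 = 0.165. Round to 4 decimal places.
\rho(1) = -0.1896

For an MA(q) process with theta_0 = 1, the autocovariance is
  gamma(k) = sigma^2 * sum_{i=0..q-k} theta_i * theta_{i+k},
and rho(k) = gamma(k) / gamma(0). Sigma^2 cancels.
  numerator   = (1)*(-0.172) + (-0.172)*(0.165) = -0.20038.
  denominator = (1)^2 + (-0.172)^2 + (0.165)^2 = 1.056809.
  rho(1) = -0.20038 / 1.056809 = -0.1896.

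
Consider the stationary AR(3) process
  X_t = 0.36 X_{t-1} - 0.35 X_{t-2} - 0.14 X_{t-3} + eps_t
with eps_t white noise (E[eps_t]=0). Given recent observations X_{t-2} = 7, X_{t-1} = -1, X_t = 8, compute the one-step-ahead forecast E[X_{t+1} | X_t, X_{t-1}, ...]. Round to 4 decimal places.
E[X_{t+1} \mid \mathcal F_t] = 2.2500

For an AR(p) model X_t = c + sum_i phi_i X_{t-i} + eps_t, the
one-step-ahead conditional mean is
  E[X_{t+1} | X_t, ...] = c + sum_i phi_i X_{t+1-i}.
Substitute known values:
  E[X_{t+1} | ...] = (0.36) * (8) + (-0.35) * (-1) + (-0.14) * (7)
                   = 2.2500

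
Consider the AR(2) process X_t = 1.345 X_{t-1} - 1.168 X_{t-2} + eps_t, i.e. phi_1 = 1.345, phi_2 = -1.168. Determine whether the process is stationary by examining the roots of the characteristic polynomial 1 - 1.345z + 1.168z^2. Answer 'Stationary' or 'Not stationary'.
\text{Not stationary}

The AR(p) characteristic polynomial is P(z) = 1 - 1.345z + 1.168z^2.
Stationarity requires all roots to lie outside the unit circle, i.e. |z| > 1 for every root.
Set 1 + (-1.345) z + (1.168) z^2 = 0, i.e. a z^2 + b z + c = 0 with a = 1.168, b = -1.345, c = 1.
Discriminant D = b^2 - 4ac = (-1.345)^2 - 4*(1.168)*1 = 1.809025 - (4.672) = -2.862975.
D < 0, so the roots are the complex-conjugate pair z = (-b +/- i sqrt(-D)) / (2a) = 0.5758 +/- 0.7243i.
For a conjugate pair |z|^2 = z * conj(z) = (product of roots) = c/a = 1/(1.168) = 0.856164, so |z| = sqrt(0.856164) = 0.9253 for both roots.
Moduli of all roots: 0.9253, 0.9253.
All moduli strictly greater than 1? No.
Verdict: Not stationary.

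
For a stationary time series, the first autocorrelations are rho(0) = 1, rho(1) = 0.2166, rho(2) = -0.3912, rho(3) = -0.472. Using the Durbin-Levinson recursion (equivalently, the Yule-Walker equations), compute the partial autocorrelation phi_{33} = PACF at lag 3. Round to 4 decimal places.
\phi_{33} = -0.3309

The PACF at lag k is phi_{kk}, the last component of the solution
to the Yule-Walker system G_k phi = r_k where
  (G_k)_{ij} = rho(|i - j|), (r_k)_i = rho(i), i,j = 1..k.
Equivalently, Durbin-Levinson gives phi_{kk} iteratively:
  phi_{11} = rho(1)
  phi_{kk} = [rho(k) - sum_{j=1..k-1} phi_{k-1,j} rho(k-j)]
            / [1 - sum_{j=1..k-1} phi_{k-1,j} rho(j)],
  phi_{k,j} = phi_{k-1,j} - phi_{kk} phi_{k-1,k-j},  j = 1..k-1.
Step k = 1:
  phi_11 = rho(1) = 0.2166.
Step k = 2:
  phi_22 = [rho(2) - phi_11 rho(1)] / [1 - phi_11 rho(1)] = [-0.3912 - (0.2166)(0.2166)] / [1 - (0.2166)(0.2166)]
         = -0.43811556 / 0.95308444 = -0.459682.
  Update: phi_21 = phi_11 - phi_22 phi_11 = 0.2166 - (-0.459682)(0.2166) = 0.316167.
Step k = 3:
  phi_33 = [rho(3) - phi_21 rho(2) - phi_22 rho(1)] / [1 - phi_21 rho(1) - phi_22 rho(2)]
    numerator   = -0.472 - (0.316167)(-0.3912) - (-0.459682)(0.2166) = -0.24874836
    denominator = 1 - (0.316167)(0.2166) - (-0.459682)(-0.3912) = 0.7516907
  phi_33 = -0.24874836 / 0.7516907 = -0.3309.
Therefore phi_{33} = -0.3309.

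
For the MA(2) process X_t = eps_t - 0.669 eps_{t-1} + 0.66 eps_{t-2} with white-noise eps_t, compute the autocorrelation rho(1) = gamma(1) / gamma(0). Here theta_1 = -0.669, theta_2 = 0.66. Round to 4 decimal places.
\rho(1) = -0.5897

For an MA(q) process with theta_0 = 1, the autocovariance is
  gamma(k) = sigma^2 * sum_{i=0..q-k} theta_i * theta_{i+k},
and rho(k) = gamma(k) / gamma(0). Sigma^2 cancels.
  numerator   = (1)*(-0.669) + (-0.669)*(0.66) = -1.11054.
  denominator = (1)^2 + (-0.669)^2 + (0.66)^2 = 1.883161.
  rho(1) = -1.11054 / 1.883161 = -0.5897.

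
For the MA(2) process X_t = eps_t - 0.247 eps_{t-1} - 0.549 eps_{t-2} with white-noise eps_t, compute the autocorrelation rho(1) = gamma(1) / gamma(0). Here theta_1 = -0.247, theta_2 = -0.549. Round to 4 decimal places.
\rho(1) = -0.0818

For an MA(q) process with theta_0 = 1, the autocovariance is
  gamma(k) = sigma^2 * sum_{i=0..q-k} theta_i * theta_{i+k},
and rho(k) = gamma(k) / gamma(0). Sigma^2 cancels.
  numerator   = (1)*(-0.247) + (-0.247)*(-0.549) = -0.111397.
  denominator = (1)^2 + (-0.247)^2 + (-0.549)^2 = 1.36241.
  rho(1) = -0.111397 / 1.36241 = -0.0818.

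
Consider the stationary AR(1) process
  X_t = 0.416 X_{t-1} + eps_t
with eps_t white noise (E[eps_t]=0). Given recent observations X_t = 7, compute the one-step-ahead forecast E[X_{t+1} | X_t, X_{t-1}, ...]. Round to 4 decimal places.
E[X_{t+1} \mid \mathcal F_t] = 2.9120

For an AR(p) model X_t = c + sum_i phi_i X_{t-i} + eps_t, the
one-step-ahead conditional mean is
  E[X_{t+1} | X_t, ...] = c + sum_i phi_i X_{t+1-i}.
Substitute known values:
  E[X_{t+1} | ...] = (0.416) * (7)
                   = 2.9120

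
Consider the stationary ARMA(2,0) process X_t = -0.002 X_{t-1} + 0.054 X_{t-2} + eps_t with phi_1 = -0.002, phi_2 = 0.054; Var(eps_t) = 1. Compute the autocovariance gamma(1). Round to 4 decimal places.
\gamma(1) = -0.0021

Multiply the model equation by X_{t-k} and take expectations. With theta_0 = psi_0 = 1 and psi_j the MA(infinity) weights, this gives
  gamma(k) - sum_i phi_i gamma(k-i) = c_k,
  c_k = sigma^2 * sum_{j=k..q} theta_j psi_{j-k}   (c_k = 0 for k > q),
using gamma(-m) = gamma(m).
Pure AR (q = 0): c_0 = sigma^2 = 1, c_k = 0 for k >= 1.
Equations for k = 0, 1, 2 (AR order 2, c_2 = 0):
  (E0) gamma(0) = phi_1 gamma(1) + phi_2 gamma(2) + c_0
  (E1) gamma(1) = phi_1 gamma(0) + phi_2 gamma(1) + c_1
  (E2) gamma(2) = phi_1 gamma(1) + phi_2 gamma(0)
From (E1): gamma(1) = A gamma(0) + B with
  A = phi_1 / (1 - phi_2) = -0.002 / 0.946 = -0.002114,   B = c_1 / (1 - phi_2) = 0 / 0.946 = 0.
Insert (E2) into (E0): gamma(0) (1 - phi_2^2) = phi_1 (1 + phi_2) gamma(1) + c_0.
  phi_1 (1 + phi_2) = (-0.002)(1.054) = -0.002108,   1 - phi_2^2 = 0.997084.
Replace gamma(1) by A gamma(0) + B and collect gamma(0):
  gamma(0) [0.997084 - (-0.002108)(-0.002114)] = c_0 = 1
  gamma(0) * 0.99708 = 1
  gamma(0) = 1 / 0.99708 = 1.002929.
  gamma(1) = A gamma(0) = (-0.002114)(1.002929) = -0.00212.
Therefore gamma(1) = -0.0021 (to 4 decimal places).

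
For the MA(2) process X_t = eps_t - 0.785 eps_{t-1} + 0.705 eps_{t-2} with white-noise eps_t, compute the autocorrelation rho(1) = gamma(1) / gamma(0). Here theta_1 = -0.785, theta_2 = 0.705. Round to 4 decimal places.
\rho(1) = -0.6333

For an MA(q) process with theta_0 = 1, the autocovariance is
  gamma(k) = sigma^2 * sum_{i=0..q-k} theta_i * theta_{i+k},
and rho(k) = gamma(k) / gamma(0). Sigma^2 cancels.
  numerator   = (1)*(-0.785) + (-0.785)*(0.705) = -1.338425.
  denominator = (1)^2 + (-0.785)^2 + (0.705)^2 = 2.11325.
  rho(1) = -1.338425 / 2.11325 = -0.6333.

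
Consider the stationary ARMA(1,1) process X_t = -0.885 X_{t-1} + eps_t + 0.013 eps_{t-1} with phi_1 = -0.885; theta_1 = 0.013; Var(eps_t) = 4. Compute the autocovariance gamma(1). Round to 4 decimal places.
\gamma(1) = -15.9053

Multiply the model equation by X_{t-k} and take expectations. With theta_0 = psi_0 = 1 and psi_j the MA(infinity) weights, this gives
  gamma(k) - sum_i phi_i gamma(k-i) = c_k,
  c_k = sigma^2 * sum_{j=k..q} theta_j psi_{j-k}   (c_k = 0 for k > q),
using gamma(-m) = gamma(m).
psi-weights needed (psi_j = theta_j + sum_i phi_i psi_{j-i}):
  psi_1 = theta_1 + phi_1 = 0.013 + (-0.885) = -0.872
Right-hand sides:
  c_0 = sigma^2 (1 + theta_1 psi_1) = 4 * (1 + (0.013)(-0.872)) = 4 * 0.988664 = 3.954656
  c_1 = sigma^2 theta_1 = 4 * (0.013) = 0.052
  c_2 = 0
Equations for k = 0 and k = 1 (AR order 1):
  gamma(0) = phi_1 gamma(1) + c_0
  gamma(1) = phi_1 gamma(0) + c_1
Substituting the second into the first: gamma(0) (1 - phi_1^2) = c_0 + phi_1 c_1, so
  gamma(0) = (c_0 + phi_1 c_1) / (1 - phi_1^2) = (3.954656 + (-0.885)(0.052)) / (1 - (-0.885)^2) = 3.908636 / 0.216775 = 18.030843.
  gamma(1) = phi_1 gamma(0) + c_1 = (-0.885)(18.030843) + (0.052) = -15.905296.
Therefore gamma(1) = -15.9053 (to 4 decimal places).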